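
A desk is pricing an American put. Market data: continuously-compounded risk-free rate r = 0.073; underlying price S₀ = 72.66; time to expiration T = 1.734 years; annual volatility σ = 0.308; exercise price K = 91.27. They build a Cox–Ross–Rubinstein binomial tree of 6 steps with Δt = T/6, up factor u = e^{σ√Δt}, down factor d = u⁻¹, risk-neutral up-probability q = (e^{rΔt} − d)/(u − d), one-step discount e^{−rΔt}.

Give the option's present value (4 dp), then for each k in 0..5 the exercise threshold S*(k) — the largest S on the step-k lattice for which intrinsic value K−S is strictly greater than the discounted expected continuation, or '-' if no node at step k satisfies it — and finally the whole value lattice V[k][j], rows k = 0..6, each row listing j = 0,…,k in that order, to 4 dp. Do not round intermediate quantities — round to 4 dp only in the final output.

price = 20.0878
boundary = - 61.5724 52.1768 61.5724 72.6600 61.5724
tree:
20.0878
29.6976 12.1352
39.0932 19.3917 6.0064
47.0552 29.6976 10.7752 1.8984
53.8021 39.0932 18.6100 4.0629 0.0000
59.5196 47.0552 29.6976 8.6955 0.0000 0.0000
64.3645 53.8021 39.0932 18.6100 0.0000 0.0000 0.0000

Δt=0.28900  u=1.18007  d=0.84740  q=0.52279  discount=0.97912
step 6 (expiry): payoffs max(K−S,0) = 64.3645 53.8021 39.0932 18.6100 0.0000 0.0000 0.0000
step 5: (k=5,j=0): S=31.7504, (K−S)⁺=59.5196, hold=57.6142 ⇒ V=59.5196 exercise | (k=5,j=1): S=44.2148, (K−S)⁺=47.0552, hold=45.1498 ⇒ V=47.0552 exercise | (k=5,j=2): S=61.5724, (K−S)⁺=29.6976, hold=27.7922 ⇒ V=29.6976 exercise | (k=5,j=3): S=85.7442, (K−S)⁺=5.5258, hold=8.6955 ⇒ V=8.6955 continue | (k=5,j=4): S=119.4051, (K−S)⁺=0.0000, hold=0.0000 ⇒ V=0.0000 continue | (k=5,j=5): S=166.2804, (K−S)⁺=0.0000, hold=0.0000 ⇒ V=0.0000 continue  boundary S*=61.5724
step 4: (k=4,j=0): S=37.4679, (K−S)⁺=53.8021, hold=51.8968 ⇒ V=53.8021 exercise | (k=4,j=1): S=52.1768, (K−S)⁺=39.0932, hold=37.1879 ⇒ V=39.0932 exercise | (k=4,j=2): S=72.6600, (K−S)⁺=18.6100, hold=18.3271 ⇒ V=18.6100 exercise | (k=4,j=3): S=101.1844, (K−S)⁺=0.0000, hold=4.0629 ⇒ V=4.0629 continue | (k=4,j=4): S=140.9068, (K−S)⁺=0.0000, hold=0.0000 ⇒ V=0.0000 continue  boundary S*=72.6600
step 3: (k=3,j=0): S=44.2148, (K−S)⁺=47.0552, hold=45.1498 ⇒ V=47.0552 exercise | (k=3,j=1): S=61.5724, (K−S)⁺=29.6976, hold=27.7922 ⇒ V=29.6976 exercise | (k=3,j=2): S=85.7442, (K−S)⁺=5.5258, hold=10.7752 ⇒ V=10.7752 continue | (k=3,j=3): S=119.4051, (K−S)⁺=0.0000, hold=1.8984 ⇒ V=1.8984 continue  boundary S*=61.5724
step 2: (k=2,j=0): S=52.1768, (K−S)⁺=39.0932, hold=37.1879 ⇒ V=39.0932 exercise | (k=2,j=1): S=72.6600, (K−S)⁺=18.6100, hold=19.3917 ⇒ V=19.3917 continue | (k=2,j=2): S=101.1844, (K−S)⁺=0.0000, hold=6.0064 ⇒ V=6.0064 continue  boundary S*=52.1768
step 1: (k=1,j=0): S=61.5724, (K−S)⁺=29.6976, hold=28.1923 ⇒ V=29.6976 exercise | (k=1,j=1): S=85.7442, (K−S)⁺=5.5258, hold=12.1352 ⇒ V=12.1352 continue  boundary S*=61.5724
step 0: (k=0,j=0): S=72.6600, (K−S)⁺=18.6100, hold=20.0878 ⇒ V=20.0878 continue  boundary S*=-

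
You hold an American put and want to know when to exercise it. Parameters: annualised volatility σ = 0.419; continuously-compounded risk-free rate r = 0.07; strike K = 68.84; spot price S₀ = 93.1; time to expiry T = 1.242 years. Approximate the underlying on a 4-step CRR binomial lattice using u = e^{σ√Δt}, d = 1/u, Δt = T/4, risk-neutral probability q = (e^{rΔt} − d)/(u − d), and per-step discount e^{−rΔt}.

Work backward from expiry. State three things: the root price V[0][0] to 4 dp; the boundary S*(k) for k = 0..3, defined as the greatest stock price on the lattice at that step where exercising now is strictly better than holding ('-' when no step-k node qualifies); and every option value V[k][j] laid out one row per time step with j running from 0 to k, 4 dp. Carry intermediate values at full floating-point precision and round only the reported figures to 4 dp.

Δt=0.31050  u=1.26298  d=0.79178  q=0.48853  discount=0.97850
step 4 (expiry): payoffs max(K−S,0) = 32.2504 10.4748 0.0000 0.0000 0.0000
step 3: (k=3,j=0): S=46.2121, (K−S)⁺=22.6279, hold=21.1478 ⇒ V=22.6279 exercise | (k=3,j=1): S=73.7143, (K−S)⁺=0.0000, hold=5.2424 ⇒ V=5.2424 continue | (k=3,j=2): S=117.5838, (K−S)⁺=0.0000, hold=0.0000 ⇒ V=0.0000 continue | (k=3,j=3): S=187.5614, (K−S)⁺=0.0000, hold=0.0000 ⇒ V=0.0000 continue  boundary S*=46.2121
step 2: (k=2,j=0): S=58.3652, (K−S)⁺=10.4748, hold=13.8307 ⇒ V=13.8307 continue | (k=2,j=1): S=93.1000, (K−S)⁺=0.0000, hold=2.6237 ⇒ V=2.6237 continue | (k=2,j=2): S=148.5065, (K−S)⁺=0.0000, hold=0.0000 ⇒ V=0.0000 continue  boundary S*=-
step 1: (k=1,j=0): S=73.7143, (K−S)⁺=0.0000, hold=8.1762 ⇒ V=8.1762 continue | (k=1,j=1): S=117.5838, (K−S)⁺=0.0000, hold=1.3131 ⇒ V=1.3131 continue  boundary S*=-
step 0: (k=0,j=0): S=93.1000, (K−S)⁺=0.0000, hold=4.7197 ⇒ V=4.7197 continue  boundary S*=-

price = 4.7197
boundary = - - - 46.2121
tree:
4.7197
8.1762 1.3131
13.8307 2.6237 0.0000
22.6279 5.2424 0.0000 0.0000
32.2504 10.4748 0.0000 0.0000 0.0000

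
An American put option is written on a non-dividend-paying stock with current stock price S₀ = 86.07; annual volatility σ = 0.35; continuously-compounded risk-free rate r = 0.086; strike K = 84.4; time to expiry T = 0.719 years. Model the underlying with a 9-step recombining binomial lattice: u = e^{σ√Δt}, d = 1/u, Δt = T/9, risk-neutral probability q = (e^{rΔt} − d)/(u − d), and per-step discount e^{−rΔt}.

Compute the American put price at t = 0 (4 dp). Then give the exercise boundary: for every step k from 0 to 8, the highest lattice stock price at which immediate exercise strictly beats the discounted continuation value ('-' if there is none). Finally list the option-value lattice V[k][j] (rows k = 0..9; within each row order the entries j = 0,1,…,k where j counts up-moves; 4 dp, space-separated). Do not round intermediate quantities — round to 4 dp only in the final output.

Δt=0.07989, u=1.10398, d=0.90581, q=0.51008, disc=e^(-rΔt)=0.99315
k=9 terminal: V=max(K-S,0) → 49.0667 41.3364 31.9149 20.4320 6.4370 0.0000 0.0000 0.0000 0.0000 0.0000
k=8: j=0 S=39.0074 intr=45.3926 cont=44.8147 V=45.3926[EX]; j=1 S=47.5415 intr=36.8585 cont=36.2806 V=36.8585[EX]; j=2 S=57.9428 intr=26.4572 cont=25.8793 V=26.4572[EX]; j=3 S=70.6197 intr=13.7803 cont=13.2025 V=13.7803[EX]; j=4 S=86.0700 intr=0.0000 cont=3.1320 V=3.1320[hold]; j=5 S=104.9006 intr=0.0000 cont=0.0000 V=0.0000[hold]; j=6 S=127.8510 intr=0.0000 cont=0.0000 V=0.0000[hold]; j=7 S=155.8226 intr=0.0000 cont=0.0000 V=0.0000[hold]; j=8 S=189.9138 intr=0.0000 cont=0.0000 V=0.0000[hold]  S*(8)=70.6197
k=7: j=0 S=43.0636 intr=41.3364 cont=40.7585 V=41.3364[EX]; j=1 S=52.4851 intr=31.9149 cont=31.3370 V=31.9149[EX]; j=2 S=63.9680 intr=20.4320 cont=19.8542 V=20.4320[EX]; j=3 S=77.9630 intr=6.4370 cont=8.2917 V=8.2917[hold]; j=4 S=95.0200 intr=0.0000 cont=1.5239 V=1.5239[hold]; j=5 S=115.8087 intr=0.0000 cont=0.0000 V=0.0000[hold]; j=6 S=141.1456 intr=0.0000 cont=0.0000 V=0.0000[hold]; j=7 S=172.0257 intr=0.0000 cont=0.0000 V=0.0000[hold]  S*(7)=63.9680
k=6: j=0 S=47.5415 intr=36.8585 cont=36.2806 V=36.8585[EX]; j=1 S=57.9428 intr=26.4572 cont=25.8793 V=26.4572[EX]; j=2 S=70.6197 intr=13.7803 cont=14.1421 V=14.1421[hold]; j=3 S=86.0700 intr=0.0000 cont=4.8065 V=4.8065[hold]; j=4 S=104.9006 intr=0.0000 cont=0.7415 V=0.7415[hold]; j=5 S=127.8510 intr=0.0000 cont=0.0000 V=0.0000[hold]; j=6 S=155.8226 intr=0.0000 cont=0.0000 V=0.0000[hold]  S*(6)=57.9428
k=5: j=0 S=52.4851 intr=31.9149 cont=31.3370 V=31.9149[EX]; j=1 S=63.9680 intr=20.4320 cont=20.0374 V=20.4320[EX]; j=2 S=77.9630 intr=6.4370 cont=9.3160 V=9.3160[hold]; j=3 S=95.0200 intr=0.0000 cont=2.7143 V=2.7143[hold]; j=4 S=115.8087 intr=0.0000 cont=0.3608 V=0.3608[hold]; j=5 S=141.1456 intr=0.0000 cont=0.0000 V=0.0000[hold]  S*(5)=63.9680
k=4: j=0 S=57.9428 intr=26.4572 cont=25.8793 V=26.4572[EX]; j=1 S=70.6197 intr=13.7803 cont=14.6609 V=14.6609[hold]; j=2 S=86.0700 intr=0.0000 cont=5.9079 V=5.9079[hold]; j=3 S=104.9006 intr=0.0000 cont=1.5035 V=1.5035[hold]; j=4 S=127.8510 intr=0.0000 cont=0.1756 V=0.1756[hold]  S*(4)=57.9428
k=3: j=0 S=63.9680 intr=20.4320 cont=20.3002 V=20.4320[EX]; j=1 S=77.9630 intr=6.4370 cont=10.1264 V=10.1264[hold]; j=2 S=95.0200 intr=0.0000 cont=3.6362 V=3.6362[hold]; j=3 S=115.8087 intr=0.0000 cont=0.8205 V=0.8205[hold]  S*(3)=63.9680
k=2: j=0 S=70.6197 intr=13.7803 cont=15.0715 V=15.0715[hold]; j=1 S=86.0700 intr=0.0000 cont=6.7693 V=6.7693[hold]; j=2 S=104.9006 intr=0.0000 cont=2.1849 V=2.1849[hold]  S*(2)=-
k=1: j=0 S=77.9630 intr=6.4370 cont=10.7625 V=10.7625[hold]; j=1 S=95.0200 intr=0.0000 cont=4.4006 V=4.4006[hold]  S*(1)=-
k=0: j=0 S=86.0700 intr=0.0000 cont=7.4660 V=7.4660[hold]  S*(0)=-

price = 7.4660
boundary = - - - 63.9680 57.9428 63.9680 57.9428 63.9680 70.6197
tree:
7.4660
10.7625 4.4006
15.0715 6.7693 2.1849
20.4320 10.1264 3.6362 0.8205
26.4572 14.6609 5.9079 1.5035 0.1756
31.9149 20.4320 9.3160 2.7143 0.3608 0.0000
36.8585 26.4572 14.1421 4.8065 0.7415 0.0000 0.0000
41.3364 31.9149 20.4320 8.2917 1.5239 0.0000 0.0000 0.0000
45.3926 36.8585 26.4572 13.7803 3.1320 0.0000 0.0000 0.0000 0.0000
49.0667 41.3364 31.9149 20.4320 6.4370 0.0000 0.0000 0.0000 0.0000 0.0000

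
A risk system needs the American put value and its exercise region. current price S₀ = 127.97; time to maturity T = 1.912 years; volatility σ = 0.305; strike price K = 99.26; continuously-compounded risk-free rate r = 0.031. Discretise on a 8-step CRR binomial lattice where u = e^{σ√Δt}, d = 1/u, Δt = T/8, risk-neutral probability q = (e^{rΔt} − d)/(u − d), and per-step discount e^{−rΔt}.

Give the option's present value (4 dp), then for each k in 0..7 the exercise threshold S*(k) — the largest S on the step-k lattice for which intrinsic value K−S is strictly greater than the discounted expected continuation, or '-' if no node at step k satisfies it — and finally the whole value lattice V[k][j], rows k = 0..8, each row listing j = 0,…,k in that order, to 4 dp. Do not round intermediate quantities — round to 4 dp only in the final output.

price = 6.3461
boundary = - - - - - 60.7192 70.4827 81.8161
tree:
6.3461
9.6910 2.9284
14.4325 4.8570 0.9466
20.8490 7.9107 1.7225 0.1459
29.0112 12.5909 3.1138 0.2869 0.0000
38.5408 19.4408 5.5857 0.5641 0.0000 0.0000
46.9518 28.7773 9.9272 1.1091 0.0000 0.0000 0.0000
54.1977 38.5408 17.4439 2.1808 0.0000 0.0000 0.0000 0.0000
60.4399 46.9518 28.7773 4.2881 0.0000 0.0000 0.0000 0.0000 0.0000

Δt=0.23900, u=1.16080, d=0.86148, q=0.48764, disc=e^(-rΔt)=0.99262
k=8 terminal: V=max(K-S,0) → 60.4399 46.9518 28.7773 4.2881 0.0000 0.0000 0.0000 0.0000 0.0000
k=7: j=0 S=45.0623 intr=54.1977 cont=53.4650 V=54.1977[EX]; j=1 S=60.7192 intr=38.5408 cont=37.8081 V=38.5408[EX]; j=2 S=81.8161 intr=17.4439 cont=16.7112 V=17.4439[EX]; j=3 S=110.2432 intr=0.0000 cont=2.1808 V=2.1808[hold]; j=4 S=148.5473 intr=0.0000 cont=0.0000 V=0.0000[hold]; j=5 S=200.1601 intr=0.0000 cont=0.0000 V=0.0000[hold]; j=6 S=269.7059 intr=0.0000 cont=0.0000 V=0.0000[hold]; j=7 S=363.4155 intr=0.0000 cont=0.0000 V=0.0000[hold]  S*(7)=81.8161
k=6: j=0 S=52.3082 intr=46.9518 cont=46.2191 V=46.9518[EX]; j=1 S=70.4827 intr=28.7773 cont=28.0446 V=28.7773[EX]; j=2 S=94.9719 intr=4.2881 cont=9.9272 V=9.9272[hold]; j=3 S=127.9700 intr=0.0000 cont=1.1091 V=1.1091[hold]; j=4 S=172.4333 intr=0.0000 cont=0.0000 V=0.0000[hold]; j=5 S=232.3454 intr=0.0000 cont=0.0000 V=0.0000[hold]; j=6 S=313.0739 intr=0.0000 cont=0.0000 V=0.0000[hold]  S*(6)=70.4827
k=5: j=0 S=60.7192 intr=38.5408 cont=37.8081 V=38.5408[EX]; j=1 S=81.8161 intr=17.4439 cont=19.4408 V=19.4408[hold]; j=2 S=110.2432 intr=0.0000 cont=5.5857 V=5.5857[hold]; j=3 S=148.5473 intr=0.0000 cont=0.5641 V=0.5641[hold]; j=4 S=200.1601 intr=0.0000 cont=0.0000 V=0.0000[hold]; j=5 S=269.7059 intr=0.0000 cont=0.0000 V=0.0000[hold]  S*(5)=60.7192
k=4: j=0 S=70.4827 intr=28.7773 cont=29.0112 V=29.0112[hold]; j=1 S=94.9719 intr=4.2881 cont=12.5909 V=12.5909[hold]; j=2 S=127.9700 intr=0.0000 cont=3.1138 V=3.1138[hold]; j=3 S=172.4333 intr=0.0000 cont=0.2869 V=0.2869[hold]; j=4 S=232.3454 intr=0.0000 cont=0.0000 V=0.0000[hold]  S*(4)=-
k=3: j=0 S=81.8161 intr=17.4439 cont=20.8490 V=20.8490[hold]; j=1 S=110.2432 intr=0.0000 cont=7.9107 V=7.9107[hold]; j=2 S=148.5473 intr=0.0000 cont=1.7225 V=1.7225[hold]; j=3 S=200.1601 intr=0.0000 cont=0.1459 V=0.1459[hold]  S*(3)=-
k=2: j=0 S=94.9719 intr=4.2881 cont=14.4325 V=14.4325[hold]; j=1 S=127.9700 intr=0.0000 cont=4.8570 V=4.8570[hold]; j=2 S=172.4333 intr=0.0000 cont=0.9466 V=0.9466[hold]  S*(2)=-
k=1: j=0 S=110.2432 intr=0.0000 cont=9.6910 V=9.6910[hold]; j=1 S=148.5473 intr=0.0000 cont=2.9284 V=2.9284[hold]  S*(1)=-
k=0: j=0 S=127.9700 intr=0.0000 cont=6.3461 V=6.3461[hold]  S*(0)=-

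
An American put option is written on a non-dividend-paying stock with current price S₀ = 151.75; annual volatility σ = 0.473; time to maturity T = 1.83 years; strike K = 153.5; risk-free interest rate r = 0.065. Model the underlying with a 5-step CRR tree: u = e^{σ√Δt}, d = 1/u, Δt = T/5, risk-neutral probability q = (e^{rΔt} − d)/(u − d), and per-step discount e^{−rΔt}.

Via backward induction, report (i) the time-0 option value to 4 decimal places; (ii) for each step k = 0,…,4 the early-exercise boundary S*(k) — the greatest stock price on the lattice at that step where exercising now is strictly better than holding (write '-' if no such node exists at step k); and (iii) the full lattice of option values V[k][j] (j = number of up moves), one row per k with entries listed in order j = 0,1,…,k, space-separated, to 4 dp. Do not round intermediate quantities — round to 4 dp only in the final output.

Δt=0.36600, u=1.33130, d=0.75115, q=0.47044, disc=e^(-rΔt)=0.97649
k=5 terminal: V=max(K-S,0) → 117.2130 89.1866 39.5136 0.0000 0.0000 0.0000
k=4: j=0 S=48.3088 intr=105.1912 cont=101.5825 V=105.1912[EX]; j=1 S=85.6204 intr=67.8796 cont=64.2709 V=67.8796[EX]; j=2 S=151.7500 intr=1.7500 cont=20.4328 V=20.4328[hold]; j=3 S=268.9552 intr=0.0000 cont=0.0000 V=0.0000[hold]; j=4 S=476.6847 intr=0.0000 cont=0.0000 V=0.0000[hold]  S*(4)=85.6204
k=3: j=0 S=64.3134 intr=89.1866 cont=85.5779 V=89.1866[EX]; j=1 S=113.9864 intr=39.5136 cont=44.4875 V=44.4875[hold]; j=2 S=202.0246 intr=0.0000 cont=10.5659 V=10.5659[hold]; j=3 S=358.0598 intr=0.0000 cont=0.0000 V=0.0000[hold]  S*(3)=64.3134
k=2: j=0 S=85.6204 intr=67.8796 cont=66.5558 V=67.8796[EX]; j=1 S=151.7500 intr=1.7500 cont=27.8586 V=27.8586[hold]; j=2 S=268.9552 intr=0.0000 cont=5.4637 V=5.4637[hold]  S*(2)=85.6204
k=1: j=0 S=113.9864 intr=39.5136 cont=47.8988 V=47.8988[hold]; j=1 S=202.0246 intr=0.0000 cont=16.9158 V=16.9158[hold]  S*(1)=-
k=0: j=0 S=151.7500 intr=1.7500 cont=32.5397 V=32.5397[hold]  S*(0)=-

price = 32.5397
boundary = - - 85.6204 64.3134 85.6204
tree:
32.5397
47.8988 16.9158
67.8796 27.8586 5.4637
89.1866 44.4875 10.5659 0.0000
105.1912 67.8796 20.4328 0.0000 0.0000
117.2130 89.1866 39.5136 0.0000 0.0000 0.0000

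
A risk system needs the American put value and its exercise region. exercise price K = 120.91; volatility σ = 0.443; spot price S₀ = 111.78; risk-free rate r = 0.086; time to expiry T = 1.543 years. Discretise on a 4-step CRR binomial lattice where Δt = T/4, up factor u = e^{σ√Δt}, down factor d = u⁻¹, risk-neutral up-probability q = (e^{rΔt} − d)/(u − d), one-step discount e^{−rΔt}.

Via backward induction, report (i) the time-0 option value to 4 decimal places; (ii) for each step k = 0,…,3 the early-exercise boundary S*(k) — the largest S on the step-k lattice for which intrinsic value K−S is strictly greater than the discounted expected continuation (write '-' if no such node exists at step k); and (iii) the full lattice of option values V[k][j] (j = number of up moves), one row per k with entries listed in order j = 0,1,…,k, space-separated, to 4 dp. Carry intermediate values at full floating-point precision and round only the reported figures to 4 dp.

Δt=0.38575  u=1.31672  d=0.75946  q=0.49218  discount=0.96737
step 4 (expiry): payoffs max(K−S,0) = 83.7228 56.4368 9.1300 0.0000 0.0000
step 3: (k=3,j=0): S=48.9651, (K−S)⁺=71.9449, hold=67.9996 ⇒ V=71.9449 exercise | (k=3,j=1): S=84.8929, (K−S)⁺=36.0171, hold=32.0717 ⇒ V=36.0171 exercise | (k=3,j=2): S=147.1827, (K−S)⁺=0.0000, hold=4.4851 ⇒ V=4.4851 continue | (k=3,j=3): S=255.1772, (K−S)⁺=0.0000, hold=0.0000 ⇒ V=0.0000 continue  boundary S*=84.8929
step 2: (k=2,j=0): S=64.4732, (K−S)⁺=56.4368, hold=52.4915 ⇒ V=56.4368 exercise | (k=2,j=1): S=111.7800, (K−S)⁺=9.1300, hold=19.8290 ⇒ V=19.8290 continue | (k=2,j=2): S=193.7980, (K−S)⁺=0.0000, hold=2.2033 ⇒ V=2.2033 continue  boundary S*=64.4732
step 1: (k=1,j=0): S=84.8929, (K−S)⁺=36.0171, hold=37.1657 ⇒ V=37.1657 continue | (k=1,j=1): S=147.1827, (K−S)⁺=0.0000, hold=10.7901 ⇒ V=10.7901 continue  boundary S*=-
step 0: (k=0,j=0): S=111.7800, (K−S)⁺=9.1300, hold=23.3951 ⇒ V=23.3951 continue  boundary S*=-

price = 23.3951
boundary = - - 64.4732 84.8929
tree:
23.3951
37.1657 10.7901
56.4368 19.8290 2.2033
71.9449 36.0171 4.4851 0.0000
83.7228 56.4368 9.1300 0.0000 0.0000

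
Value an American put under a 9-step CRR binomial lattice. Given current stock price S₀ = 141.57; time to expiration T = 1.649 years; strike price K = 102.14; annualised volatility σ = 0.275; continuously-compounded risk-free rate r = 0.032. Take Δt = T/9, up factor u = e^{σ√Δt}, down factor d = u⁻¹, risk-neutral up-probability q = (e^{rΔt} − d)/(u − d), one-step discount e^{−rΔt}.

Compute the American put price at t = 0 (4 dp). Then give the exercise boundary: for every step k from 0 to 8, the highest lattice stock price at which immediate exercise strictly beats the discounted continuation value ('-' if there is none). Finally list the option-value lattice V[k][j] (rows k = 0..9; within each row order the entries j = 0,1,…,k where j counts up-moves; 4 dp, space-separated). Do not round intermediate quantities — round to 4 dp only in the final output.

params: Δt=0.18322 u=1.12492 d=0.88895 q=0.49553 e^(-rΔt)=0.99415
t_9 payoffs: 53.0633 40.0361 23.5509 2.6898 0.0000 0.0000 0.0000 0.0000 0.0000 0.0000
t_8: node(8,0) S=55.2073 payoff=46.9327 vs cont=46.3355 → 46.9327 [stop]  node(8,1) S=69.8619 payoff=32.2781 vs cont=31.6810 → 32.2781 [stop]  node(8,2) S=88.4065 payoff=13.7335 vs cont=13.1364 → 13.7335 [stop]  node(8,3) S=111.8736 payoff=0.0000 vs cont=1.3490 → 1.3490 [wait]  node(8,4) S=141.5700 payoff=0.0000 vs cont=0.0000 → 0.0000 [wait]  node(8,5) S=179.1492 payoff=0.0000 vs cont=0.0000 → 0.0000 [wait]  node(8,6) S=226.7036 payoff=0.0000 vs cont=0.0000 → 0.0000 [wait]  node(8,7) S=286.8811 payoff=0.0000 vs cont=0.0000 → 0.0000 [wait]  node(8,8) S=363.0326 payoff=0.0000 vs cont=0.0000 → 0.0000 [wait]  ⇒ S*(8)=88.4065
t_7: node(7,0) S=62.1039 payoff=40.0361 vs cont=39.4390 → 40.0361 [stop]  node(7,1) S=78.5891 payoff=23.5509 vs cont=22.9538 → 23.5509 [stop]  node(7,2) S=99.4502 payoff=2.6898 vs cont=7.5523 → 7.5523 [wait]  node(7,3) S=125.8489 payoff=0.0000 vs cont=0.6765 → 0.6765 [wait]  node(7,4) S=159.2550 payoff=0.0000 vs cont=0.0000 → 0.0000 [wait]  node(7,5) S=201.5286 payoff=0.0000 vs cont=0.0000 → 0.0000 [wait]  node(7,6) S=255.0235 payoff=0.0000 vs cont=0.0000 → 0.0000 [wait]  node(7,7) S=322.7184 payoff=0.0000 vs cont=0.0000 → 0.0000 [wait]  ⇒ S*(7)=78.5891
t_6: node(6,0) S=69.8619 payoff=32.2781 vs cont=31.6810 → 32.2781 [stop]  node(6,1) S=88.4065 payoff=13.7335 vs cont=15.5318 → 15.5318 [wait]  node(6,2) S=111.8736 payoff=0.0000 vs cont=4.1209 → 4.1209 [wait]  node(6,3) S=141.5700 payoff=0.0000 vs cont=0.3393 → 0.3393 [wait]  node(6,4) S=179.1492 payoff=0.0000 vs cont=0.0000 → 0.0000 [wait]  node(6,5) S=226.7036 payoff=0.0000 vs cont=0.0000 → 0.0000 [wait]  node(6,6) S=286.8811 payoff=0.0000 vs cont=0.0000 → 0.0000 [wait]  ⇒ S*(6)=69.8619
t_5: node(5,0) S=78.5891 payoff=23.5509 vs cont=23.8397 → 23.8397 [wait]  node(5,1) S=99.4502 payoff=2.6898 vs cont=9.8197 → 9.8197 [wait]  node(5,2) S=125.8489 payoff=0.0000 vs cont=2.2339 → 2.2339 [wait]  node(5,3) S=159.2550 payoff=0.0000 vs cont=0.1702 → 0.1702 [wait]  node(5,4) S=201.5286 payoff=0.0000 vs cont=0.0000 → 0.0000 [wait]  node(5,5) S=255.0235 payoff=0.0000 vs cont=0.0000 → 0.0000 [wait]  ⇒ S*(5)=-
t_4: node(4,0) S=88.4065 payoff=13.7335 vs cont=16.7937 → 16.7937 [wait]  node(4,1) S=111.8736 payoff=0.0000 vs cont=6.0253 → 6.0253 [wait]  node(4,2) S=141.5700 payoff=0.0000 vs cont=1.2042 → 1.2042 [wait]  node(4,3) S=179.1492 payoff=0.0000 vs cont=0.0853 → 0.0853 [wait]  node(4,4) S=226.7036 payoff=0.0000 vs cont=0.0000 → 0.0000 [wait]  ⇒ S*(4)=-
t_3: node(3,0) S=99.4502 payoff=2.6898 vs cont=11.3907 → 11.3907 [wait]  node(3,1) S=125.8489 payoff=0.0000 vs cont=3.6151 → 3.6151 [wait]  node(3,2) S=159.2550 payoff=0.0000 vs cont=0.6460 → 0.6460 [wait]  node(3,3) S=201.5286 payoff=0.0000 vs cont=0.0428 → 0.0428 [wait]  ⇒ S*(3)=-
t_2: node(2,0) S=111.8736 payoff=0.0000 vs cont=7.4936 → 7.4936 [wait]  node(2,1) S=141.5700 payoff=0.0000 vs cont=2.1313 → 2.1313 [wait]  node(2,2) S=179.1492 payoff=0.0000 vs cont=0.3451 → 0.3451 [wait]  ⇒ S*(2)=-
t_1: node(1,0) S=125.8489 payoff=0.0000 vs cont=4.8082 → 4.8082 [wait]  node(1,1) S=159.2550 payoff=0.0000 vs cont=1.2389 → 1.2389 [wait]  ⇒ S*(1)=-
t_0: node(0,0) S=141.5700 payoff=0.0000 vs cont=3.0217 → 3.0217 [wait]  ⇒ S*(0)=-

price = 3.0217
boundary = - - - - - - 69.8619 78.5891 88.4065
tree:
3.0217
4.8082 1.2389
7.4936 2.1313 0.3451
11.3907 3.6151 0.6460 0.0428
16.7937 6.0253 1.2042 0.0853 0.0000
23.8397 9.8197 2.2339 0.1702 0.0000 0.0000
32.2781 15.5318 4.1209 0.3393 0.0000 0.0000 0.0000
40.0361 23.5509 7.5523 0.6765 0.0000 0.0000 0.0000 0.0000
46.9327 32.2781 13.7335 1.3490 0.0000 0.0000 0.0000 0.0000 0.0000
53.0633 40.0361 23.5509 2.6898 0.0000 0.0000 0.0000 0.0000 0.0000 0.0000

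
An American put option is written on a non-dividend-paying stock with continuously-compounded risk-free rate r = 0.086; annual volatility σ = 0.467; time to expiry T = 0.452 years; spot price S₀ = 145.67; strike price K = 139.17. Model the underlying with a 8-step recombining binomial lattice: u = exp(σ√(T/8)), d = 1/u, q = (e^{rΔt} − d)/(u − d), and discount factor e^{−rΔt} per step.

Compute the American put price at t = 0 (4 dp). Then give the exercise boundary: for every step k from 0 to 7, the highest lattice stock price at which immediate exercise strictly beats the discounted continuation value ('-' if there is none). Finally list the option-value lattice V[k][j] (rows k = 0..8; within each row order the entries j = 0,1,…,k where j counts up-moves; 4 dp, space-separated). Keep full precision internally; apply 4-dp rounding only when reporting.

Δt=0.05650  u=1.11740  d=0.89493  q=0.49417  discount=0.99515
step 8 (expiry): payoffs max(K−S,0) = 79.2322 64.3327 45.7295 22.5017 0.0000 0.0000 0.0000 0.0000 0.0000
step 7: (k=7,j=0): S=66.9745, (K−S)⁺=72.1955, hold=71.5210 ⇒ V=72.1955 exercise | (k=7,j=1): S=83.6232, (K−S)⁺=55.5468, hold=54.8722 ⇒ V=55.5468 exercise | (k=7,j=2): S=104.4105, (K−S)⁺=34.7595, hold=34.0850 ⇒ V=34.7595 exercise | (k=7,j=3): S=130.3651, (K−S)⁺=8.8049, hold=11.3268 ⇒ V=11.3268 continue | (k=7,j=4): S=162.7717, (K−S)⁺=0.0000, hold=0.0000 ⇒ V=0.0000 continue | (k=7,j=5): S=203.2339, (K−S)⁺=0.0000, hold=0.0000 ⇒ V=0.0000 continue | (k=7,j=6): S=253.7544, (K−S)⁺=0.0000, hold=0.0000 ⇒ V=0.0000 continue | (k=7,j=7): S=316.8334, (K−S)⁺=0.0000, hold=0.0000 ⇒ V=0.0000 continue  boundary S*=104.4105
step 6: (k=6,j=0): S=74.8373, (K−S)⁺=64.3327, hold=63.6581 ⇒ V=64.3327 exercise | (k=6,j=1): S=93.4405, (K−S)⁺=45.7295, hold=45.0549 ⇒ V=45.7295 exercise | (k=6,j=2): S=116.6683, (K−S)⁺=22.5017, hold=23.0674 ⇒ V=23.0674 continue | (k=6,j=3): S=145.6700, (K−S)⁺=0.0000, hold=5.7017 ⇒ V=5.7017 continue | (k=6,j=4): S=181.8811, (K−S)⁺=0.0000, hold=0.0000 ⇒ V=0.0000 continue | (k=6,j=5): S=227.0936, (K−S)⁺=0.0000, hold=0.0000 ⇒ V=0.0000 continue | (k=6,j=6): S=283.5452, (K−S)⁺=0.0000, hold=0.0000 ⇒ V=0.0000 continue  boundary S*=93.4405
step 5: (k=5,j=0): S=83.6232, (K−S)⁺=55.5468, hold=54.8722 ⇒ V=55.5468 exercise | (k=5,j=1): S=104.4105, (K−S)⁺=34.7595, hold=34.3631 ⇒ V=34.7595 exercise | (k=5,j=2): S=130.3651, (K−S)⁺=8.8049, hold=14.4155 ⇒ V=14.4155 continue | (k=5,j=3): S=162.7717, (K−S)⁺=0.0000, hold=2.8701 ⇒ V=2.8701 continue | (k=5,j=4): S=203.2339, (K−S)⁺=0.0000, hold=0.0000 ⇒ V=0.0000 continue | (k=5,j=5): S=253.7544, (K−S)⁺=0.0000, hold=0.0000 ⇒ V=0.0000 continue  boundary S*=104.4105
step 4: (k=4,j=0): S=93.4405, (K−S)⁺=45.7295, hold=45.0549 ⇒ V=45.7295 exercise | (k=4,j=1): S=116.6683, (K−S)⁺=22.5017, hold=24.5863 ⇒ V=24.5863 continue | (k=4,j=2): S=145.6700, (K−S)⁺=0.0000, hold=8.6679 ⇒ V=8.6679 continue | (k=4,j=3): S=181.8811, (K−S)⁺=0.0000, hold=1.4447 ⇒ V=1.4447 continue | (k=4,j=4): S=227.0936, (K−S)⁺=0.0000, hold=0.0000 ⇒ V=0.0000 continue  boundary S*=93.4405
step 3: (k=3,j=0): S=104.4105, (K−S)⁺=34.7595, hold=35.1101 ⇒ V=35.1101 continue | (k=3,j=1): S=130.3651, (K−S)⁺=8.8049, hold=16.6388 ⇒ V=16.6388 continue | (k=3,j=2): S=162.7717, (K−S)⁺=0.0000, hold=5.0737 ⇒ V=5.0737 continue | (k=3,j=3): S=203.2339, (K−S)⁺=0.0000, hold=0.7272 ⇒ V=0.7272 continue  boundary S*=-
step 2: (k=2,j=0): S=116.6683, (K−S)⁺=22.5017, hold=25.8562 ⇒ V=25.8562 continue | (k=2,j=1): S=145.6700, (K−S)⁺=0.0000, hold=10.8707 ⇒ V=10.8707 continue | (k=2,j=2): S=181.8811, (K−S)⁺=0.0000, hold=2.9116 ⇒ V=2.9116 continue  boundary S*=-
step 1: (k=1,j=0): S=130.3651, (K−S)⁺=8.8049, hold=18.3613 ⇒ V=18.3613 continue | (k=1,j=1): S=162.7717, (K−S)⁺=0.0000, hold=6.9039 ⇒ V=6.9039 continue  boundary S*=-
step 0: (k=0,j=0): S=145.6700, (K−S)⁺=0.0000, hold=12.6378 ⇒ V=12.6378 continue  boundary S*=-

price = 12.6378
boundary = - - - - 93.4405 104.4105 93.4405 104.4105
tree:
12.6378
18.3613 6.9039
25.8562 10.8707 2.9116
35.1101 16.6388 5.0737 0.7272
45.7295 24.5863 8.6679 1.4447 0.0000
55.5468 34.7595 14.4155 2.8701 0.0000 0.0000
64.3327 45.7295 23.0674 5.7017 0.0000 0.0000 0.0000
72.1955 55.5468 34.7595 11.3268 0.0000 0.0000 0.0000 0.0000
79.2322 64.3327 45.7295 22.5017 0.0000 0.0000 0.0000 0.0000 0.0000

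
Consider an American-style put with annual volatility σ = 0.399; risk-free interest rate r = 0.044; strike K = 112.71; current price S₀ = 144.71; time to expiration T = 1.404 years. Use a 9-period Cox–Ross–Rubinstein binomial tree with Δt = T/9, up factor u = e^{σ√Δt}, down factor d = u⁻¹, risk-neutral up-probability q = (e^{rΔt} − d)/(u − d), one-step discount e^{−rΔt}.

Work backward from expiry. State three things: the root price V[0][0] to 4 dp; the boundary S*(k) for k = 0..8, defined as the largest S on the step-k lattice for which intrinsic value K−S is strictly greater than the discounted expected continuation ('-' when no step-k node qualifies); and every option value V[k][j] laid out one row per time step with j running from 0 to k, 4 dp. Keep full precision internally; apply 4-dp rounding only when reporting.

price = 9.2985
boundary = - - - - - 65.8099 77.0429 65.8099 77.0429
tree:
9.2985
13.6503 4.7627
19.5283 7.5395 1.8518
27.1129 11.6706 3.2154 0.4153
36.3640 17.5757 5.5024 0.8079 0.0000
46.9001 25.5803 9.2395 1.5718 0.0000 0.0000
56.4953 35.6671 15.1246 3.0580 0.0000 0.0000 0.0000
64.6916 46.9001 23.8790 5.9492 0.0000 0.0000 0.0000 0.0000
71.6927 56.4953 35.6671 11.5739 0.0000 0.0000 0.0000 0.0000 0.0000
77.6731 64.6916 46.9001 22.5167 0.0000 0.0000 0.0000 0.0000 0.0000 0.0000

params: Δt=0.15600 u=1.17069 d=0.85420 q=0.48245 e^(-rΔt)=0.99316
t_9 payoffs: 77.6731 64.6916 46.9001 22.5167 0.0000 0.0000 0.0000 0.0000 0.0000 0.0000
t_8: node(8,0) S=41.0173 payoff=71.6927 vs cont=70.9218 → 71.6927 [stop]  node(8,1) S=56.2147 payoff=56.4953 vs cont=55.7244 → 56.4953 [stop]  node(8,2) S=77.0429 payoff=35.6671 vs cont=34.8961 → 35.6671 [stop]  node(8,3) S=105.5882 payoff=7.1218 vs cont=11.5739 → 11.5739 [wait]  node(8,4) S=144.7100 payoff=0.0000 vs cont=0.0000 → 0.0000 [wait]  node(8,5) S=198.3269 payoff=0.0000 vs cont=0.0000 → 0.0000 [wait]  node(8,6) S=271.8094 payoff=0.0000 vs cont=0.0000 → 0.0000 [wait]  node(8,7) S=372.5182 payoff=0.0000 vs cont=0.0000 → 0.0000 [wait]  node(8,8) S=510.5409 payoff=0.0000 vs cont=0.0000 → 0.0000 [wait]  ⇒ S*(8)=77.0429
t_7: node(7,0) S=48.0184 payoff=64.6916 vs cont=63.9206 → 64.6916 [stop]  node(7,1) S=65.8099 payoff=46.9001 vs cont=46.1291 → 46.9001 [stop]  node(7,2) S=90.1933 payoff=22.5167 vs cont=23.8790 → 23.8790 [wait]  node(7,3) S=123.6110 payoff=0.0000 vs cont=5.9492 → 5.9492 [wait]  node(7,4) S=169.4104 payoff=0.0000 vs cont=0.0000 → 0.0000 [wait]  node(7,5) S=232.1791 payoff=0.0000 vs cont=0.0000 → 0.0000 [wait]  node(7,6) S=318.2043 payoff=0.0000 vs cont=0.0000 → 0.0000 [wait]  node(7,7) S=436.1030 payoff=0.0000 vs cont=0.0000 → 0.0000 [wait]  ⇒ S*(7)=65.8099
t_6: node(6,0) S=56.2147 payoff=56.4953 vs cont=55.7244 → 56.4953 [stop]  node(6,1) S=77.0429 payoff=35.6671 vs cont=35.5488 → 35.6671 [stop]  node(6,2) S=105.5882 payoff=7.1218 vs cont=15.1246 → 15.1246 [wait]  node(6,3) S=144.7100 payoff=0.0000 vs cont=3.0580 → 3.0580 [wait]  node(6,4) S=198.3269 payoff=0.0000 vs cont=0.0000 → 0.0000 [wait]  node(6,5) S=271.8094 payoff=0.0000 vs cont=0.0000 → 0.0000 [wait]  node(6,6) S=372.5182 payoff=0.0000 vs cont=0.0000 → 0.0000 [wait]  ⇒ S*(6)=77.0429
t_5: node(5,0) S=65.8099 payoff=46.9001 vs cont=46.1291 → 46.9001 [stop]  node(5,1) S=90.1933 payoff=22.5167 vs cont=25.5803 → 25.5803 [wait]  node(5,2) S=123.6110 payoff=0.0000 vs cont=9.2395 → 9.2395 [wait]  node(5,3) S=169.4104 payoff=0.0000 vs cont=1.5718 → 1.5718 [wait]  node(5,4) S=232.1791 payoff=0.0000 vs cont=0.0000 → 0.0000 [wait]  node(5,5) S=318.2043 payoff=0.0000 vs cont=0.0000 → 0.0000 [wait]  ⇒ S*(5)=65.8099
t_4: node(4,0) S=77.0429 payoff=35.6671 vs cont=36.3640 → 36.3640 [wait]  node(4,1) S=105.5882 payoff=7.1218 vs cont=17.5757 → 17.5757 [wait]  node(4,2) S=144.7100 payoff=0.0000 vs cont=5.5024 → 5.5024 [wait]  node(4,3) S=198.3269 payoff=0.0000 vs cont=0.8079 → 0.8079 [wait]  node(4,4) S=271.8094 payoff=0.0000 vs cont=0.0000 → 0.0000 [wait]  ⇒ S*(4)=-
t_3: node(3,0) S=90.1933 payoff=22.5167 vs cont=27.1129 → 27.1129 [wait]  node(3,1) S=123.6110 payoff=0.0000 vs cont=11.6706 → 11.6706 [wait]  node(3,2) S=169.4104 payoff=0.0000 vs cont=3.2154 → 3.2154 [wait]  node(3,3) S=232.1791 payoff=0.0000 vs cont=0.4153 → 0.4153 [wait]  ⇒ S*(3)=-
t_2: node(2,0) S=105.5882 payoff=7.1218 vs cont=19.5283 → 19.5283 [wait]  node(2,1) S=144.7100 payoff=0.0000 vs cont=7.5395 → 7.5395 [wait]  node(2,2) S=198.3269 payoff=0.0000 vs cont=1.8518 → 1.8518 [wait]  ⇒ S*(2)=-
t_1: node(1,0) S=123.6110 payoff=0.0000 vs cont=13.6503 → 13.6503 [wait]  node(1,1) S=169.4104 payoff=0.0000 vs cont=4.7627 → 4.7627 [wait]  ⇒ S*(1)=-
t_0: node(0,0) S=144.7100 payoff=0.0000 vs cont=9.2985 → 9.2985 [wait]  ⇒ S*(0)=-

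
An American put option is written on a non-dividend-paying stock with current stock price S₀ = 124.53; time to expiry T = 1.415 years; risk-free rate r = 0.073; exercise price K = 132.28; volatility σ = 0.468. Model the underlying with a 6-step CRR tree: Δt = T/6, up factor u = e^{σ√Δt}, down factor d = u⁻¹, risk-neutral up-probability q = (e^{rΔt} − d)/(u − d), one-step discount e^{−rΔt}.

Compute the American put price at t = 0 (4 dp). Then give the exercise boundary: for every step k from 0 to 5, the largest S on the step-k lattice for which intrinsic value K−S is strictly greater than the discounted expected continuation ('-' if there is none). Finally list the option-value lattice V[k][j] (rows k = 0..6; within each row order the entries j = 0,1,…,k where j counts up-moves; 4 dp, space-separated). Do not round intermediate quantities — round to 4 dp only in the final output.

price = 26.3969
boundary = - - 79.0436 62.9743 79.0436 99.2134
tree:
26.3969
38.1765 14.6544
53.2364 23.3238 5.8401
69.3057 36.0024 10.5015 1.0271
82.1082 53.2364 18.7282 2.0146 0.0000
92.3080 69.3057 33.0666 3.9513 0.0000 0.0000
100.4342 82.1082 53.2364 7.7500 0.0000 0.0000 0.0000

params: Δt=0.23583 u=1.25517 d=0.79670 q=0.48130 e^(-rΔt)=0.98293
t_6 payoffs: 100.4342 82.1082 53.2364 7.7500 0.0000 0.0000 0.0000
t_5: node(5,0) S=39.9720 payoff=92.3080 vs cont=90.0501 → 92.3080 [stop]  node(5,1) S=62.9743 payoff=69.3057 vs cont=67.0479 → 69.3057 [stop]  node(5,2) S=99.2134 payoff=33.0666 vs cont=30.8088 → 33.0666 [stop]  node(5,3) S=156.3067 payoff=0.0000 vs cont=3.9513 → 3.9513 [wait]  node(5,4) S=246.2548 payoff=0.0000 vs cont=0.0000 → 0.0000 [wait]  node(5,5) S=387.9643 payoff=0.0000 vs cont=0.0000 → 0.0000 [wait]  ⇒ S*(5)=99.2134
t_4: node(4,0) S=50.1718 payoff=82.1082 vs cont=79.8504 → 82.1082 [stop]  node(4,1) S=79.0436 payoff=53.2364 vs cont=50.9785 → 53.2364 [stop]  node(4,2) S=124.5300 payoff=7.7500 vs cont=18.7282 → 18.7282 [wait]  node(4,3) S=196.1919 payoff=0.0000 vs cont=2.0146 → 2.0146 [wait]  node(4,4) S=309.0923 payoff=0.0000 vs cont=0.0000 → 0.0000 [wait]  ⇒ S*(4)=79.0436
t_3: node(3,0) S=62.9743 payoff=69.3057 vs cont=67.0479 → 69.3057 [stop]  node(3,1) S=99.2134 payoff=33.0666 vs cont=36.0024 → 36.0024 [wait]  node(3,2) S=156.3067 payoff=0.0000 vs cont=10.5015 → 10.5015 [wait]  node(3,3) S=246.2548 payoff=0.0000 vs cont=1.0271 → 1.0271 [wait]  ⇒ S*(3)=62.9743
t_2: node(2,0) S=79.0436 payoff=53.2364 vs cont=52.3674 → 53.2364 [stop]  node(2,1) S=124.5300 payoff=7.7500 vs cont=23.3238 → 23.3238 [wait]  node(2,2) S=196.1919 payoff=0.0000 vs cont=5.8401 → 5.8401 [wait]  ⇒ S*(2)=79.0436
t_1: node(1,0) S=99.2134 payoff=33.0666 vs cont=38.1765 → 38.1765 [wait]  node(1,1) S=156.3067 payoff=0.0000 vs cont=14.6544 → 14.6544 [wait]  ⇒ S*(1)=-
t_0: node(0,0) S=124.5300 payoff=7.7500 vs cont=26.3969 → 26.3969 [wait]  ⇒ S*(0)=-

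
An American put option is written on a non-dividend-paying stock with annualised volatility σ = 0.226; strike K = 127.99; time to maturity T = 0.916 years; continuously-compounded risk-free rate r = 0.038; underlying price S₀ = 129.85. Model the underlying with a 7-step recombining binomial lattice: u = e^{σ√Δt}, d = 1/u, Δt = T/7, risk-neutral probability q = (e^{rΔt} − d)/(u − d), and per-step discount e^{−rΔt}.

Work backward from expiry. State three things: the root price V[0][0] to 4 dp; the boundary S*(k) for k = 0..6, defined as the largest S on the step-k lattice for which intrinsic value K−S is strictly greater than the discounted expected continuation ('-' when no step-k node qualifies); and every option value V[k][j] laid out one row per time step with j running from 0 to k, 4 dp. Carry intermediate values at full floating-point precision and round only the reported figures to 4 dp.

price = 8.8177
boundary = - - - 101.6077 93.6314 101.6077 110.2635
tree:
8.8177
13.1558 4.7364
18.9922 7.6774 1.9574
26.3823 12.0783 3.5246 0.4708
34.3586 18.2949 6.2241 0.9657 0.0000
41.7088 26.3823 10.7043 1.9808 0.0000 0.0000
48.4820 34.3586 17.7265 4.0629 0.0000 0.0000 0.0000
54.7234 41.7088 26.3823 8.3334 0.0000 0.0000 0.0000 0.0000

Δt=0.13086  u=1.08519  d=0.92150  q=0.51003  discount=0.99504
step 7 (expiry): payoffs max(K−S,0) = 54.7234 41.7088 26.3823 8.3334 0.0000 0.0000 0.0000 0.0000
step 6: (k=6,j=0): S=79.5080, (K−S)⁺=48.4820, hold=47.8471 ⇒ V=48.4820 exercise | (k=6,j=1): S=93.6314, (K−S)⁺=34.3586, hold=33.7238 ⇒ V=34.3586 exercise | (k=6,j=2): S=110.2635, (K−S)⁺=17.7265, hold=17.0917 ⇒ V=17.7265 exercise | (k=6,j=3): S=129.8500, (K−S)⁺=0.0000, hold=4.0629 ⇒ V=4.0629 continue | (k=6,j=4): S=152.9158, (K−S)⁺=0.0000, hold=0.0000 ⇒ V=0.0000 continue | (k=6,j=5): S=180.0788, (K−S)⁺=0.0000, hold=0.0000 ⇒ V=0.0000 continue | (k=6,j=6): S=212.0669, (K−S)⁺=0.0000, hold=0.0000 ⇒ V=0.0000 continue  boundary S*=110.2635
step 5: (k=5,j=0): S=86.2812, (K−S)⁺=41.7088, hold=41.0739 ⇒ V=41.7088 exercise | (k=5,j=1): S=101.6077, (K−S)⁺=26.3823, hold=25.7475 ⇒ V=26.3823 exercise | (k=5,j=2): S=119.6566, (K−S)⁺=8.3334, hold=10.7043 ⇒ V=10.7043 continue | (k=5,j=3): S=140.9117, (K−S)⁺=0.0000, hold=1.9808 ⇒ V=1.9808 continue | (k=5,j=4): S=165.9424, (K−S)⁺=0.0000, hold=0.0000 ⇒ V=0.0000 continue | (k=5,j=5): S=195.4194, (K−S)⁺=0.0000, hold=0.0000 ⇒ V=0.0000 continue  boundary S*=101.6077
step 4: (k=4,j=0): S=93.6314, (K−S)⁺=34.3586, hold=33.7238 ⇒ V=34.3586 exercise | (k=4,j=1): S=110.2635, (K−S)⁺=17.7265, hold=18.2949 ⇒ V=18.2949 continue | (k=4,j=2): S=129.8500, (K−S)⁺=0.0000, hold=6.2241 ⇒ V=6.2241 continue | (k=4,j=3): S=152.9158, (K−S)⁺=0.0000, hold=0.9657 ⇒ V=0.9657 continue | (k=4,j=4): S=180.0788, (K−S)⁺=0.0000, hold=0.0000 ⇒ V=0.0000 continue  boundary S*=93.6314
step 3: (k=3,j=0): S=101.6077, (K−S)⁺=26.3823, hold=26.0359 ⇒ V=26.3823 exercise | (k=3,j=1): S=119.6566, (K−S)⁺=8.3334, hold=12.0783 ⇒ V=12.0783 continue | (k=3,j=2): S=140.9117, (K−S)⁺=0.0000, hold=3.5246 ⇒ V=3.5246 continue | (k=3,j=3): S=165.9424, (K−S)⁺=0.0000, hold=0.4708 ⇒ V=0.4708 continue  boundary S*=101.6077
step 2: (k=2,j=0): S=110.2635, (K−S)⁺=17.7265, hold=18.9922 ⇒ V=18.9922 continue | (k=2,j=1): S=129.8500, (K−S)⁺=0.0000, hold=7.6774 ⇒ V=7.6774 continue | (k=2,j=2): S=152.9158, (K−S)⁺=0.0000, hold=1.9574 ⇒ V=1.9574 continue  boundary S*=-
step 1: (k=1,j=0): S=119.6566, (K−S)⁺=8.3334, hold=13.1558 ⇒ V=13.1558 continue | (k=1,j=1): S=140.9117, (K−S)⁺=0.0000, hold=4.7364 ⇒ V=4.7364 continue  boundary S*=-
step 0: (k=0,j=0): S=129.8500, (K−S)⁺=0.0000, hold=8.8177 ⇒ V=8.8177 continue  boundary S*=-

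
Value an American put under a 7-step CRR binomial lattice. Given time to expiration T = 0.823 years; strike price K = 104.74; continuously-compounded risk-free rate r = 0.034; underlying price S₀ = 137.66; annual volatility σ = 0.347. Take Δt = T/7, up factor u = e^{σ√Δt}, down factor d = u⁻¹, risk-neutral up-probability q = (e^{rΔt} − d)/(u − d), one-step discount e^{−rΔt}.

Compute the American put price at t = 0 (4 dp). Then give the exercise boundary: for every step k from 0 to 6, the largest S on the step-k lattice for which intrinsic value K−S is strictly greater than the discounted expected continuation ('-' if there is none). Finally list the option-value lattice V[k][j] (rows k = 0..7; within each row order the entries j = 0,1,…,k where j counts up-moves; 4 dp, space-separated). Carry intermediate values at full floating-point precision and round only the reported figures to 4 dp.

price = 3.6564
boundary = - - - - - 75.9350 85.5294
tree:
3.6564
5.8487 1.3779
9.1509 2.4194 0.2924
13.9313 4.1922 0.5724 0.0000
20.4874 7.1420 1.1205 0.0000 0.0000
28.8050 11.8971 2.1934 0.0000 0.0000 0.0000
37.3231 19.2106 4.2934 0.0000 0.0000 0.0000 0.0000
44.8856 28.8050 8.4040 0.0000 0.0000 0.0000 0.0000 0.0000

Δt=0.11757  u=1.12635  d=0.88782  q=0.48708  discount=0.99601
step 7 (expiry): payoffs max(K−S,0) = 44.8856 28.8050 8.4040 0.0000 0.0000 0.0000 0.0000 0.0000
step 6: (k=6,j=0): S=67.4169, (K−S)⁺=37.3231, hold=36.9052 ⇒ V=37.3231 exercise | (k=6,j=1): S=85.5294, (K−S)⁺=19.2106, hold=18.7928 ⇒ V=19.2106 exercise | (k=6,j=2): S=108.5079, (K−S)⁺=0.0000, hold=4.2934 ⇒ V=4.2934 continue | (k=6,j=3): S=137.6600, (K−S)⁺=0.0000, hold=0.0000 ⇒ V=0.0000 continue | (k=6,j=4): S=174.6441, (K−S)⁺=0.0000, hold=0.0000 ⇒ V=0.0000 continue | (k=6,j=5): S=221.5645, (K−S)⁺=0.0000, hold=0.0000 ⇒ V=0.0000 continue | (k=6,j=6): S=281.0907, (K−S)⁺=0.0000, hold=0.0000 ⇒ V=0.0000 continue  boundary S*=85.5294
step 5: (k=5,j=0): S=75.9350, (K−S)⁺=28.8050, hold=28.3871 ⇒ V=28.8050 exercise | (k=5,j=1): S=96.3360, (K−S)⁺=8.4040, hold=11.8971 ⇒ V=11.8971 continue | (k=5,j=2): S=122.2179, (K−S)⁺=0.0000, hold=2.1934 ⇒ V=2.1934 continue | (k=5,j=3): S=155.0533, (K−S)⁺=0.0000, hold=0.0000 ⇒ V=0.0000 continue | (k=5,j=4): S=196.7103, (K−S)⁺=0.0000, hold=0.0000 ⇒ V=0.0000 continue | (k=5,j=5): S=249.5591, (K−S)⁺=0.0000, hold=0.0000 ⇒ V=0.0000 continue  boundary S*=75.9350
step 4: (k=4,j=0): S=85.5294, (K−S)⁺=19.2106, hold=20.4874 ⇒ V=20.4874 continue | (k=4,j=1): S=108.5079, (K−S)⁺=0.0000, hold=7.1420 ⇒ V=7.1420 continue | (k=4,j=2): S=137.6600, (K−S)⁺=0.0000, hold=1.1205 ⇒ V=1.1205 continue | (k=4,j=3): S=174.6441, (K−S)⁺=0.0000, hold=0.0000 ⇒ V=0.0000 continue | (k=4,j=4): S=221.5645, (K−S)⁺=0.0000, hold=0.0000 ⇒ V=0.0000 continue  boundary S*=-
step 3: (k=3,j=0): S=96.3360, (K−S)⁺=8.4040, hold=13.9313 ⇒ V=13.9313 continue | (k=3,j=1): S=122.2179, (K−S)⁺=0.0000, hold=4.1922 ⇒ V=4.1922 continue | (k=3,j=2): S=155.0533, (K−S)⁺=0.0000, hold=0.5724 ⇒ V=0.5724 continue | (k=3,j=3): S=196.7103, (K−S)⁺=0.0000, hold=0.0000 ⇒ V=0.0000 continue  boundary S*=-
step 2: (k=2,j=0): S=108.5079, (K−S)⁺=0.0000, hold=9.1509 ⇒ V=9.1509 continue | (k=2,j=1): S=137.6600, (K−S)⁺=0.0000, hold=2.4194 ⇒ V=2.4194 continue | (k=2,j=2): S=174.6441, (K−S)⁺=0.0000, hold=0.2924 ⇒ V=0.2924 continue  boundary S*=-
step 1: (k=1,j=0): S=122.2179, (K−S)⁺=0.0000, hold=5.8487 ⇒ V=5.8487 continue | (k=1,j=1): S=155.0533, (K−S)⁺=0.0000, hold=1.3779 ⇒ V=1.3779 continue  boundary S*=-
step 0: (k=0,j=0): S=137.6600, (K−S)⁺=0.0000, hold=3.6564 ⇒ V=3.6564 continue  boundary S*=-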